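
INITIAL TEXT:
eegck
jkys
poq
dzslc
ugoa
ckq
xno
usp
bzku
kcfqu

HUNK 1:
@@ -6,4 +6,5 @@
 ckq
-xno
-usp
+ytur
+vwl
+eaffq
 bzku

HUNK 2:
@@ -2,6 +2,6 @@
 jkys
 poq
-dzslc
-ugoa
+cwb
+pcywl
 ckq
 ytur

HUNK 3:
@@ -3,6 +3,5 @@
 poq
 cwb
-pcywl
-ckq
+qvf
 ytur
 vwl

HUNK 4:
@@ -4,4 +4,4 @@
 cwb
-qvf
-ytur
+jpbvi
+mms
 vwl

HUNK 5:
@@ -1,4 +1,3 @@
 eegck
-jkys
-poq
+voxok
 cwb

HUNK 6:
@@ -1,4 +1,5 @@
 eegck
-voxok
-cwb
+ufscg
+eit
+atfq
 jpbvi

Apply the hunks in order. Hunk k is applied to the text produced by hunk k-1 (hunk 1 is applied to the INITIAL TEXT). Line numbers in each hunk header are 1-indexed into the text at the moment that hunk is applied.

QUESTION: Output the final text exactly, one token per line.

Hunk 1: at line 6 remove [xno,usp] add [ytur,vwl,eaffq] -> 11 lines: eegck jkys poq dzslc ugoa ckq ytur vwl eaffq bzku kcfqu
Hunk 2: at line 2 remove [dzslc,ugoa] add [cwb,pcywl] -> 11 lines: eegck jkys poq cwb pcywl ckq ytur vwl eaffq bzku kcfqu
Hunk 3: at line 3 remove [pcywl,ckq] add [qvf] -> 10 lines: eegck jkys poq cwb qvf ytur vwl eaffq bzku kcfqu
Hunk 4: at line 4 remove [qvf,ytur] add [jpbvi,mms] -> 10 lines: eegck jkys poq cwb jpbvi mms vwl eaffq bzku kcfqu
Hunk 5: at line 1 remove [jkys,poq] add [voxok] -> 9 lines: eegck voxok cwb jpbvi mms vwl eaffq bzku kcfqu
Hunk 6: at line 1 remove [voxok,cwb] add [ufscg,eit,atfq] -> 10 lines: eegck ufscg eit atfq jpbvi mms vwl eaffq bzku kcfqu

Answer: eegck
ufscg
eit
atfq
jpbvi
mms
vwl
eaffq
bzku
kcfqu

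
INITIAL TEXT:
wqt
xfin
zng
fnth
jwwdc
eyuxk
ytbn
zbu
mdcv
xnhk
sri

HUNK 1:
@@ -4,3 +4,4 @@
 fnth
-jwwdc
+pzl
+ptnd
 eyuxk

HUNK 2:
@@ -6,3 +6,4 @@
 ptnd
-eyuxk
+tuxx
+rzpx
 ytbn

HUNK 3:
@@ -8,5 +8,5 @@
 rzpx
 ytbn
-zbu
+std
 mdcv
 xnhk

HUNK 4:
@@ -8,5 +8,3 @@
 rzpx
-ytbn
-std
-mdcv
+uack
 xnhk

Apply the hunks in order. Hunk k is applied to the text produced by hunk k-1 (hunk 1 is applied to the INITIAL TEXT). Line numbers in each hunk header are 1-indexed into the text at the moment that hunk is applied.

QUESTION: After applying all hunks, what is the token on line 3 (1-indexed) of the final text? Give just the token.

Answer: zng

Derivation:
Hunk 1: at line 4 remove [jwwdc] add [pzl,ptnd] -> 12 lines: wqt xfin zng fnth pzl ptnd eyuxk ytbn zbu mdcv xnhk sri
Hunk 2: at line 6 remove [eyuxk] add [tuxx,rzpx] -> 13 lines: wqt xfin zng fnth pzl ptnd tuxx rzpx ytbn zbu mdcv xnhk sri
Hunk 3: at line 8 remove [zbu] add [std] -> 13 lines: wqt xfin zng fnth pzl ptnd tuxx rzpx ytbn std mdcv xnhk sri
Hunk 4: at line 8 remove [ytbn,std,mdcv] add [uack] -> 11 lines: wqt xfin zng fnth pzl ptnd tuxx rzpx uack xnhk sri
Final line 3: zng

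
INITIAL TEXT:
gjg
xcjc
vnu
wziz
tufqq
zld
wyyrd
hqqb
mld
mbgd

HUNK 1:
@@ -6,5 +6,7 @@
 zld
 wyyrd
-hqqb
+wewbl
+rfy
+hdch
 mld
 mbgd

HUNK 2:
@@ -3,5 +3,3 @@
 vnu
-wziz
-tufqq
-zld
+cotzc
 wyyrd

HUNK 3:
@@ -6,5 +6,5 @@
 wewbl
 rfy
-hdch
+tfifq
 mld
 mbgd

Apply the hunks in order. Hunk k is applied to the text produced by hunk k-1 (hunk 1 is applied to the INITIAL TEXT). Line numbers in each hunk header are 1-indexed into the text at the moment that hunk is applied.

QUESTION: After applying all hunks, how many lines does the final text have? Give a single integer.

Answer: 10

Derivation:
Hunk 1: at line 6 remove [hqqb] add [wewbl,rfy,hdch] -> 12 lines: gjg xcjc vnu wziz tufqq zld wyyrd wewbl rfy hdch mld mbgd
Hunk 2: at line 3 remove [wziz,tufqq,zld] add [cotzc] -> 10 lines: gjg xcjc vnu cotzc wyyrd wewbl rfy hdch mld mbgd
Hunk 3: at line 6 remove [hdch] add [tfifq] -> 10 lines: gjg xcjc vnu cotzc wyyrd wewbl rfy tfifq mld mbgd
Final line count: 10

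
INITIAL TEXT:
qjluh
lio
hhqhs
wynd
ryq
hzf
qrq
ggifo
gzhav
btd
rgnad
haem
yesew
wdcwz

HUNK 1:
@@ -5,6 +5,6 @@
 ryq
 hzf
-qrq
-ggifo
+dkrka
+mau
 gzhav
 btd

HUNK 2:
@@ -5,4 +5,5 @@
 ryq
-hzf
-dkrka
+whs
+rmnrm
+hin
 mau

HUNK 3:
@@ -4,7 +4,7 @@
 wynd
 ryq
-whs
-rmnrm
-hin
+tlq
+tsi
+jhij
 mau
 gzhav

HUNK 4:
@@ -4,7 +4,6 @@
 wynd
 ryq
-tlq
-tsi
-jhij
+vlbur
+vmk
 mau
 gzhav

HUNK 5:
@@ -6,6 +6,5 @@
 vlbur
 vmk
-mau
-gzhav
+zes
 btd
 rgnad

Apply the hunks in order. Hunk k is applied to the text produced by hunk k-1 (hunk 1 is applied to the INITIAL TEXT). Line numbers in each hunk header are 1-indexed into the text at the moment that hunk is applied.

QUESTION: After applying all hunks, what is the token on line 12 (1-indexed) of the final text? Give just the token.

Hunk 1: at line 5 remove [qrq,ggifo] add [dkrka,mau] -> 14 lines: qjluh lio hhqhs wynd ryq hzf dkrka mau gzhav btd rgnad haem yesew wdcwz
Hunk 2: at line 5 remove [hzf,dkrka] add [whs,rmnrm,hin] -> 15 lines: qjluh lio hhqhs wynd ryq whs rmnrm hin mau gzhav btd rgnad haem yesew wdcwz
Hunk 3: at line 4 remove [whs,rmnrm,hin] add [tlq,tsi,jhij] -> 15 lines: qjluh lio hhqhs wynd ryq tlq tsi jhij mau gzhav btd rgnad haem yesew wdcwz
Hunk 4: at line 4 remove [tlq,tsi,jhij] add [vlbur,vmk] -> 14 lines: qjluh lio hhqhs wynd ryq vlbur vmk mau gzhav btd rgnad haem yesew wdcwz
Hunk 5: at line 6 remove [mau,gzhav] add [zes] -> 13 lines: qjluh lio hhqhs wynd ryq vlbur vmk zes btd rgnad haem yesew wdcwz
Final line 12: yesew

Answer: yesew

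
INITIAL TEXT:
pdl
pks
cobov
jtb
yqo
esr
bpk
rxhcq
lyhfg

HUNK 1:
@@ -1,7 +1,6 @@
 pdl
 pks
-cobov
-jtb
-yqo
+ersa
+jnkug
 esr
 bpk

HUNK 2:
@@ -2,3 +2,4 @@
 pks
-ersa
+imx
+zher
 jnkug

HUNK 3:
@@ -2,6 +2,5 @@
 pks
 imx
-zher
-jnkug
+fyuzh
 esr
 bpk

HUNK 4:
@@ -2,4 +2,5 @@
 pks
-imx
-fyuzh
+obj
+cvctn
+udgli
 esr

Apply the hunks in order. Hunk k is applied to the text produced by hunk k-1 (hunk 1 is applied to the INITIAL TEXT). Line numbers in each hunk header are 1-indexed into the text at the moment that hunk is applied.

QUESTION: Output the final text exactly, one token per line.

Hunk 1: at line 1 remove [cobov,jtb,yqo] add [ersa,jnkug] -> 8 lines: pdl pks ersa jnkug esr bpk rxhcq lyhfg
Hunk 2: at line 2 remove [ersa] add [imx,zher] -> 9 lines: pdl pks imx zher jnkug esr bpk rxhcq lyhfg
Hunk 3: at line 2 remove [zher,jnkug] add [fyuzh] -> 8 lines: pdl pks imx fyuzh esr bpk rxhcq lyhfg
Hunk 4: at line 2 remove [imx,fyuzh] add [obj,cvctn,udgli] -> 9 lines: pdl pks obj cvctn udgli esr bpk rxhcq lyhfg

Answer: pdl
pks
obj
cvctn
udgli
esr
bpk
rxhcq
lyhfg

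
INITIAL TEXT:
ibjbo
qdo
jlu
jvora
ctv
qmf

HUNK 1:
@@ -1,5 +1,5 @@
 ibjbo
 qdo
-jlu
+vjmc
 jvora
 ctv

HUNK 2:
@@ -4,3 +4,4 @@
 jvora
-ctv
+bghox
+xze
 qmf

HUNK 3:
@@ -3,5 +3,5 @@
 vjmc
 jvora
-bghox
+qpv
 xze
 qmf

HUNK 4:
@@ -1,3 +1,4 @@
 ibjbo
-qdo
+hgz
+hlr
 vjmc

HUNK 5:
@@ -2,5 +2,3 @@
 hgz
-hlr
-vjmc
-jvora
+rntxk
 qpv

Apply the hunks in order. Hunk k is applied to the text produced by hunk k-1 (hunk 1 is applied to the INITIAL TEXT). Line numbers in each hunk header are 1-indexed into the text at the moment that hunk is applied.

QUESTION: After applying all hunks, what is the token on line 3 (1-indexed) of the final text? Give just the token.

Hunk 1: at line 1 remove [jlu] add [vjmc] -> 6 lines: ibjbo qdo vjmc jvora ctv qmf
Hunk 2: at line 4 remove [ctv] add [bghox,xze] -> 7 lines: ibjbo qdo vjmc jvora bghox xze qmf
Hunk 3: at line 3 remove [bghox] add [qpv] -> 7 lines: ibjbo qdo vjmc jvora qpv xze qmf
Hunk 4: at line 1 remove [qdo] add [hgz,hlr] -> 8 lines: ibjbo hgz hlr vjmc jvora qpv xze qmf
Hunk 5: at line 2 remove [hlr,vjmc,jvora] add [rntxk] -> 6 lines: ibjbo hgz rntxk qpv xze qmf
Final line 3: rntxk

Answer: rntxk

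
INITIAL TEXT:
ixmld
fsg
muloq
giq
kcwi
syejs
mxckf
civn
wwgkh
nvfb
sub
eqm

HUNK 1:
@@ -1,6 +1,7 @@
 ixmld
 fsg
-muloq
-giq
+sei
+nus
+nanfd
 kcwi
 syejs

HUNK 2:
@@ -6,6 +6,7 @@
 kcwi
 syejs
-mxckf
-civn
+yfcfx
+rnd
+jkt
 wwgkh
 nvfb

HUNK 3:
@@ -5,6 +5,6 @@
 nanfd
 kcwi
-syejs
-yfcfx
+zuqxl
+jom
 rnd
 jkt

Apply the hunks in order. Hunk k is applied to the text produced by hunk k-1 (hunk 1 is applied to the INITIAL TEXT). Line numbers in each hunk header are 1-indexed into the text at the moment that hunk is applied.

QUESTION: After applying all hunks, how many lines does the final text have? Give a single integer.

Hunk 1: at line 1 remove [muloq,giq] add [sei,nus,nanfd] -> 13 lines: ixmld fsg sei nus nanfd kcwi syejs mxckf civn wwgkh nvfb sub eqm
Hunk 2: at line 6 remove [mxckf,civn] add [yfcfx,rnd,jkt] -> 14 lines: ixmld fsg sei nus nanfd kcwi syejs yfcfx rnd jkt wwgkh nvfb sub eqm
Hunk 3: at line 5 remove [syejs,yfcfx] add [zuqxl,jom] -> 14 lines: ixmld fsg sei nus nanfd kcwi zuqxl jom rnd jkt wwgkh nvfb sub eqm
Final line count: 14

Answer: 14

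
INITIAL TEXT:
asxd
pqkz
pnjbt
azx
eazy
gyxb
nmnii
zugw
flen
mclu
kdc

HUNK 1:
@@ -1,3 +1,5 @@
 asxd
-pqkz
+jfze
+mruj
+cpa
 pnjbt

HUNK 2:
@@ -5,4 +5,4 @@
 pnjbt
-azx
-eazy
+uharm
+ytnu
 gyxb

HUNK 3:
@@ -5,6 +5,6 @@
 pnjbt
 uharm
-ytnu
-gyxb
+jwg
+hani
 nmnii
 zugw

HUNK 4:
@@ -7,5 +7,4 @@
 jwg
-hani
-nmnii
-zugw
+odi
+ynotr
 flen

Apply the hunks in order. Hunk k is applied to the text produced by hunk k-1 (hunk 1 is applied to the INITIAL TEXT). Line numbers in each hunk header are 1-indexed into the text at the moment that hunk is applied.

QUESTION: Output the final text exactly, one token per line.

Answer: asxd
jfze
mruj
cpa
pnjbt
uharm
jwg
odi
ynotr
flen
mclu
kdc

Derivation:
Hunk 1: at line 1 remove [pqkz] add [jfze,mruj,cpa] -> 13 lines: asxd jfze mruj cpa pnjbt azx eazy gyxb nmnii zugw flen mclu kdc
Hunk 2: at line 5 remove [azx,eazy] add [uharm,ytnu] -> 13 lines: asxd jfze mruj cpa pnjbt uharm ytnu gyxb nmnii zugw flen mclu kdc
Hunk 3: at line 5 remove [ytnu,gyxb] add [jwg,hani] -> 13 lines: asxd jfze mruj cpa pnjbt uharm jwg hani nmnii zugw flen mclu kdc
Hunk 4: at line 7 remove [hani,nmnii,zugw] add [odi,ynotr] -> 12 lines: asxd jfze mruj cpa pnjbt uharm jwg odi ynotr flen mclu kdc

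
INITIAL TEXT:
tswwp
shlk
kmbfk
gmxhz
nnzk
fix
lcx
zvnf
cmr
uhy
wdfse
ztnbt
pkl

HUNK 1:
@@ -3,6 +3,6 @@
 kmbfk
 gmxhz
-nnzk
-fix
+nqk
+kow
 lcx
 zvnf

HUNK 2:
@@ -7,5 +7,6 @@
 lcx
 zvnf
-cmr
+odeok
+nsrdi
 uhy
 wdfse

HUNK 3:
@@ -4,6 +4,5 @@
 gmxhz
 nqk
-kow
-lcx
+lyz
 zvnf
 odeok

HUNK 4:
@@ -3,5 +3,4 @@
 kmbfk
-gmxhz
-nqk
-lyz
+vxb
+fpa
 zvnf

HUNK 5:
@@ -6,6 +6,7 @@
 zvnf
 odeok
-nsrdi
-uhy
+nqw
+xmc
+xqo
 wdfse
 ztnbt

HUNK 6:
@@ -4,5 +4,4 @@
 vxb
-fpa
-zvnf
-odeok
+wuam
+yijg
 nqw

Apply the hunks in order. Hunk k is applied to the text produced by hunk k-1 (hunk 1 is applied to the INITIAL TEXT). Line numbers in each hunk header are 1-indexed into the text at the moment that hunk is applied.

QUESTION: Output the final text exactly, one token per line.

Hunk 1: at line 3 remove [nnzk,fix] add [nqk,kow] -> 13 lines: tswwp shlk kmbfk gmxhz nqk kow lcx zvnf cmr uhy wdfse ztnbt pkl
Hunk 2: at line 7 remove [cmr] add [odeok,nsrdi] -> 14 lines: tswwp shlk kmbfk gmxhz nqk kow lcx zvnf odeok nsrdi uhy wdfse ztnbt pkl
Hunk 3: at line 4 remove [kow,lcx] add [lyz] -> 13 lines: tswwp shlk kmbfk gmxhz nqk lyz zvnf odeok nsrdi uhy wdfse ztnbt pkl
Hunk 4: at line 3 remove [gmxhz,nqk,lyz] add [vxb,fpa] -> 12 lines: tswwp shlk kmbfk vxb fpa zvnf odeok nsrdi uhy wdfse ztnbt pkl
Hunk 5: at line 6 remove [nsrdi,uhy] add [nqw,xmc,xqo] -> 13 lines: tswwp shlk kmbfk vxb fpa zvnf odeok nqw xmc xqo wdfse ztnbt pkl
Hunk 6: at line 4 remove [fpa,zvnf,odeok] add [wuam,yijg] -> 12 lines: tswwp shlk kmbfk vxb wuam yijg nqw xmc xqo wdfse ztnbt pkl

Answer: tswwp
shlk
kmbfk
vxb
wuam
yijg
nqw
xmc
xqo
wdfse
ztnbt
pkl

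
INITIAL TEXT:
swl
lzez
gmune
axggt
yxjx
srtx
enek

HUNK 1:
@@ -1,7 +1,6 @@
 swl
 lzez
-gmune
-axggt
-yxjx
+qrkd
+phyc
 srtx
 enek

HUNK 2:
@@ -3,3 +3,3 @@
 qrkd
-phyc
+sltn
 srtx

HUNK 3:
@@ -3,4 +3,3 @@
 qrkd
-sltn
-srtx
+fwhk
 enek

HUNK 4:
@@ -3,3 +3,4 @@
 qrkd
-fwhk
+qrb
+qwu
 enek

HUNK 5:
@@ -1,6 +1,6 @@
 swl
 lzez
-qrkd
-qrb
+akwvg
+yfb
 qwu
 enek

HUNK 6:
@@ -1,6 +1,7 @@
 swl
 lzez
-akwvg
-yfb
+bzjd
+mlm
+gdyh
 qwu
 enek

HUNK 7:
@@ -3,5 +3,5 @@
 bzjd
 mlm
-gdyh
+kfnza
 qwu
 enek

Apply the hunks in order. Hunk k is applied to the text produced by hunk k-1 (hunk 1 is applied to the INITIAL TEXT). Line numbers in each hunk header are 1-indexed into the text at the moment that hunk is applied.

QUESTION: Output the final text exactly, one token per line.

Hunk 1: at line 1 remove [gmune,axggt,yxjx] add [qrkd,phyc] -> 6 lines: swl lzez qrkd phyc srtx enek
Hunk 2: at line 3 remove [phyc] add [sltn] -> 6 lines: swl lzez qrkd sltn srtx enek
Hunk 3: at line 3 remove [sltn,srtx] add [fwhk] -> 5 lines: swl lzez qrkd fwhk enek
Hunk 4: at line 3 remove [fwhk] add [qrb,qwu] -> 6 lines: swl lzez qrkd qrb qwu enek
Hunk 5: at line 1 remove [qrkd,qrb] add [akwvg,yfb] -> 6 lines: swl lzez akwvg yfb qwu enek
Hunk 6: at line 1 remove [akwvg,yfb] add [bzjd,mlm,gdyh] -> 7 lines: swl lzez bzjd mlm gdyh qwu enek
Hunk 7: at line 3 remove [gdyh] add [kfnza] -> 7 lines: swl lzez bzjd mlm kfnza qwu enek

Answer: swl
lzez
bzjd
mlm
kfnza
qwu
enek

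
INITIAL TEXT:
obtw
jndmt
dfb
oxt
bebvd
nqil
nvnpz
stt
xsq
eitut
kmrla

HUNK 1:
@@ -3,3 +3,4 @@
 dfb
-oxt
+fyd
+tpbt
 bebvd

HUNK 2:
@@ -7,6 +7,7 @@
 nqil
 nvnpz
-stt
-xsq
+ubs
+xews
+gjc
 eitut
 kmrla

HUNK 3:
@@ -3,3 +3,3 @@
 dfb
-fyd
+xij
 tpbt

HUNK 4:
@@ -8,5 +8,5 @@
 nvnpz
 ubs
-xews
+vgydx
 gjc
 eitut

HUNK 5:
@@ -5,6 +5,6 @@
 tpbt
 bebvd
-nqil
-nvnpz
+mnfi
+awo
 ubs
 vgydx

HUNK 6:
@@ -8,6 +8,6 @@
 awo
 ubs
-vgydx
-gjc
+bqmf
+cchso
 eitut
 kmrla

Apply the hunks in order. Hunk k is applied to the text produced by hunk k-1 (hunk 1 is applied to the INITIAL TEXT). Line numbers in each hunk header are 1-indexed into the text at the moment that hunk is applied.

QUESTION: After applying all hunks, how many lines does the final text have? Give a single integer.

Answer: 13

Derivation:
Hunk 1: at line 3 remove [oxt] add [fyd,tpbt] -> 12 lines: obtw jndmt dfb fyd tpbt bebvd nqil nvnpz stt xsq eitut kmrla
Hunk 2: at line 7 remove [stt,xsq] add [ubs,xews,gjc] -> 13 lines: obtw jndmt dfb fyd tpbt bebvd nqil nvnpz ubs xews gjc eitut kmrla
Hunk 3: at line 3 remove [fyd] add [xij] -> 13 lines: obtw jndmt dfb xij tpbt bebvd nqil nvnpz ubs xews gjc eitut kmrla
Hunk 4: at line 8 remove [xews] add [vgydx] -> 13 lines: obtw jndmt dfb xij tpbt bebvd nqil nvnpz ubs vgydx gjc eitut kmrla
Hunk 5: at line 5 remove [nqil,nvnpz] add [mnfi,awo] -> 13 lines: obtw jndmt dfb xij tpbt bebvd mnfi awo ubs vgydx gjc eitut kmrla
Hunk 6: at line 8 remove [vgydx,gjc] add [bqmf,cchso] -> 13 lines: obtw jndmt dfb xij tpbt bebvd mnfi awo ubs bqmf cchso eitut kmrla
Final line count: 13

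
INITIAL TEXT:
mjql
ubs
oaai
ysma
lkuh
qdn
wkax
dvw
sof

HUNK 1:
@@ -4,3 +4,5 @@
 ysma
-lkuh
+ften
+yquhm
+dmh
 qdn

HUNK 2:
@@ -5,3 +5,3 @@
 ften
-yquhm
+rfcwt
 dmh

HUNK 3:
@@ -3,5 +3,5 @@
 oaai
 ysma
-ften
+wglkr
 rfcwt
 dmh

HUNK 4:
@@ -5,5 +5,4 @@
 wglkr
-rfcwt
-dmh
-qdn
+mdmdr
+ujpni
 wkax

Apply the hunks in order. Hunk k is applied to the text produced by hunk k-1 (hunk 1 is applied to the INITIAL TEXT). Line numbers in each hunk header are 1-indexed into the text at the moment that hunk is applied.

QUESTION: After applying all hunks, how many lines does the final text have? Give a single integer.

Hunk 1: at line 4 remove [lkuh] add [ften,yquhm,dmh] -> 11 lines: mjql ubs oaai ysma ften yquhm dmh qdn wkax dvw sof
Hunk 2: at line 5 remove [yquhm] add [rfcwt] -> 11 lines: mjql ubs oaai ysma ften rfcwt dmh qdn wkax dvw sof
Hunk 3: at line 3 remove [ften] add [wglkr] -> 11 lines: mjql ubs oaai ysma wglkr rfcwt dmh qdn wkax dvw sof
Hunk 4: at line 5 remove [rfcwt,dmh,qdn] add [mdmdr,ujpni] -> 10 lines: mjql ubs oaai ysma wglkr mdmdr ujpni wkax dvw sof
Final line count: 10

Answer: 10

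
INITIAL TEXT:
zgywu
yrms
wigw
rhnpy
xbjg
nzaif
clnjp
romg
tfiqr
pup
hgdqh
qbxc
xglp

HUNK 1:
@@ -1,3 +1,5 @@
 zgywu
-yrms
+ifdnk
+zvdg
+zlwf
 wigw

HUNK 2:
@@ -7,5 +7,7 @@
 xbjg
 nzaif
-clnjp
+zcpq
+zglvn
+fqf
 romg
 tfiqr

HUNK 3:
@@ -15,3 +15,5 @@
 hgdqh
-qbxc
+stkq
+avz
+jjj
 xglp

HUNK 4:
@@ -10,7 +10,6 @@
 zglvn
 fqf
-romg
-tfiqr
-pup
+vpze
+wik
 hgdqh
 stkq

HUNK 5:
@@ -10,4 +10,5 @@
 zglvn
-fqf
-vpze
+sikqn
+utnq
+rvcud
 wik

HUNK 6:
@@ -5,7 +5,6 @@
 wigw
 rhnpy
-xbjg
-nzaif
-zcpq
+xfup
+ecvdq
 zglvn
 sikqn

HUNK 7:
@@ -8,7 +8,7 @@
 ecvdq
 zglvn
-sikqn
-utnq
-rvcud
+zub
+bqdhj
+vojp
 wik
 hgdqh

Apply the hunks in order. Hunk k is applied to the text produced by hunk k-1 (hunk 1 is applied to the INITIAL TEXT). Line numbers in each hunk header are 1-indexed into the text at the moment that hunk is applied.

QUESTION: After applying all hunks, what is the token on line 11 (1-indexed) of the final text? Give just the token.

Answer: bqdhj

Derivation:
Hunk 1: at line 1 remove [yrms] add [ifdnk,zvdg,zlwf] -> 15 lines: zgywu ifdnk zvdg zlwf wigw rhnpy xbjg nzaif clnjp romg tfiqr pup hgdqh qbxc xglp
Hunk 2: at line 7 remove [clnjp] add [zcpq,zglvn,fqf] -> 17 lines: zgywu ifdnk zvdg zlwf wigw rhnpy xbjg nzaif zcpq zglvn fqf romg tfiqr pup hgdqh qbxc xglp
Hunk 3: at line 15 remove [qbxc] add [stkq,avz,jjj] -> 19 lines: zgywu ifdnk zvdg zlwf wigw rhnpy xbjg nzaif zcpq zglvn fqf romg tfiqr pup hgdqh stkq avz jjj xglp
Hunk 4: at line 10 remove [romg,tfiqr,pup] add [vpze,wik] -> 18 lines: zgywu ifdnk zvdg zlwf wigw rhnpy xbjg nzaif zcpq zglvn fqf vpze wik hgdqh stkq avz jjj xglp
Hunk 5: at line 10 remove [fqf,vpze] add [sikqn,utnq,rvcud] -> 19 lines: zgywu ifdnk zvdg zlwf wigw rhnpy xbjg nzaif zcpq zglvn sikqn utnq rvcud wik hgdqh stkq avz jjj xglp
Hunk 6: at line 5 remove [xbjg,nzaif,zcpq] add [xfup,ecvdq] -> 18 lines: zgywu ifdnk zvdg zlwf wigw rhnpy xfup ecvdq zglvn sikqn utnq rvcud wik hgdqh stkq avz jjj xglp
Hunk 7: at line 8 remove [sikqn,utnq,rvcud] add [zub,bqdhj,vojp] -> 18 lines: zgywu ifdnk zvdg zlwf wigw rhnpy xfup ecvdq zglvn zub bqdhj vojp wik hgdqh stkq avz jjj xglp
Final line 11: bqdhj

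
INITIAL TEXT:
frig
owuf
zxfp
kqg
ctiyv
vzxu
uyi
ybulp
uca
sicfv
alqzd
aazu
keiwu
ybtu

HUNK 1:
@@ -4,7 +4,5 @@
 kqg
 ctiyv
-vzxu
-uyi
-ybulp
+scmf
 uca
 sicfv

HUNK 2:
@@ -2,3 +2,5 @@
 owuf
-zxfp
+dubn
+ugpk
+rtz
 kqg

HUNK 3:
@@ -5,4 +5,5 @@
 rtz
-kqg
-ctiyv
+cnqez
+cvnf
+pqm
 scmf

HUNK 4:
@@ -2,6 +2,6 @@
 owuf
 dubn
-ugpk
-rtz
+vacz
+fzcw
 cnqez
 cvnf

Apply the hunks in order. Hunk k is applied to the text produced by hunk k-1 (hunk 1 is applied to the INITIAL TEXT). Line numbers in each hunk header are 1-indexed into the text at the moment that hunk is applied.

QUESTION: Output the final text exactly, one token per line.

Hunk 1: at line 4 remove [vzxu,uyi,ybulp] add [scmf] -> 12 lines: frig owuf zxfp kqg ctiyv scmf uca sicfv alqzd aazu keiwu ybtu
Hunk 2: at line 2 remove [zxfp] add [dubn,ugpk,rtz] -> 14 lines: frig owuf dubn ugpk rtz kqg ctiyv scmf uca sicfv alqzd aazu keiwu ybtu
Hunk 3: at line 5 remove [kqg,ctiyv] add [cnqez,cvnf,pqm] -> 15 lines: frig owuf dubn ugpk rtz cnqez cvnf pqm scmf uca sicfv alqzd aazu keiwu ybtu
Hunk 4: at line 2 remove [ugpk,rtz] add [vacz,fzcw] -> 15 lines: frig owuf dubn vacz fzcw cnqez cvnf pqm scmf uca sicfv alqzd aazu keiwu ybtu

Answer: frig
owuf
dubn
vacz
fzcw
cnqez
cvnf
pqm
scmf
uca
sicfv
alqzd
aazu
keiwu
ybtu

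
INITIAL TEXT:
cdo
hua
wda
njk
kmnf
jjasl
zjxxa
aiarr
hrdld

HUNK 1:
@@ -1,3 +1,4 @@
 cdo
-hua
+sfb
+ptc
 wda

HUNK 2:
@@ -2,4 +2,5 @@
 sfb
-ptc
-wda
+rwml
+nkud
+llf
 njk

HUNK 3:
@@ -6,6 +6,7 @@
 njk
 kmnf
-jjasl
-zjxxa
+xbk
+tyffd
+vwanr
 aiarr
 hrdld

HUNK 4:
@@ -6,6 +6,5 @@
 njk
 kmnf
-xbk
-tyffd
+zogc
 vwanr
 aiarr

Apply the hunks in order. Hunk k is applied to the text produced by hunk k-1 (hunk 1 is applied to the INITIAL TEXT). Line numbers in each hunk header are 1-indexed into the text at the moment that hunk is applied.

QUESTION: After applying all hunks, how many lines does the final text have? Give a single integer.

Answer: 11

Derivation:
Hunk 1: at line 1 remove [hua] add [sfb,ptc] -> 10 lines: cdo sfb ptc wda njk kmnf jjasl zjxxa aiarr hrdld
Hunk 2: at line 2 remove [ptc,wda] add [rwml,nkud,llf] -> 11 lines: cdo sfb rwml nkud llf njk kmnf jjasl zjxxa aiarr hrdld
Hunk 3: at line 6 remove [jjasl,zjxxa] add [xbk,tyffd,vwanr] -> 12 lines: cdo sfb rwml nkud llf njk kmnf xbk tyffd vwanr aiarr hrdld
Hunk 4: at line 6 remove [xbk,tyffd] add [zogc] -> 11 lines: cdo sfb rwml nkud llf njk kmnf zogc vwanr aiarr hrdld
Final line count: 11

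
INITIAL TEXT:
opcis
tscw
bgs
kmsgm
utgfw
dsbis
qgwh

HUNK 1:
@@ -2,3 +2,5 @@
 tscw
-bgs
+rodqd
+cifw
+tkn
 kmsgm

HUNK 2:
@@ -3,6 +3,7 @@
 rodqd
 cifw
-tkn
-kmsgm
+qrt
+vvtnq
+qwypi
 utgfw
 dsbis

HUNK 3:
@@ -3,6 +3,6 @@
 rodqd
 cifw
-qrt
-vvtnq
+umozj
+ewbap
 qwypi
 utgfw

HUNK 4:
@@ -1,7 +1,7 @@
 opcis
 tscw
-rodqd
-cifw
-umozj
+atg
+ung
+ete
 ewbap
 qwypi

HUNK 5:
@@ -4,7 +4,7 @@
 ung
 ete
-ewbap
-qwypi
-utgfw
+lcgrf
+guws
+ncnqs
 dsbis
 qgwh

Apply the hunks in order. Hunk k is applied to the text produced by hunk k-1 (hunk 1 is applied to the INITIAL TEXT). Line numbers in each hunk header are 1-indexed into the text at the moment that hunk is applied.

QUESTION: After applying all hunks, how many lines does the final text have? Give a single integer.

Answer: 10

Derivation:
Hunk 1: at line 2 remove [bgs] add [rodqd,cifw,tkn] -> 9 lines: opcis tscw rodqd cifw tkn kmsgm utgfw dsbis qgwh
Hunk 2: at line 3 remove [tkn,kmsgm] add [qrt,vvtnq,qwypi] -> 10 lines: opcis tscw rodqd cifw qrt vvtnq qwypi utgfw dsbis qgwh
Hunk 3: at line 3 remove [qrt,vvtnq] add [umozj,ewbap] -> 10 lines: opcis tscw rodqd cifw umozj ewbap qwypi utgfw dsbis qgwh
Hunk 4: at line 1 remove [rodqd,cifw,umozj] add [atg,ung,ete] -> 10 lines: opcis tscw atg ung ete ewbap qwypi utgfw dsbis qgwh
Hunk 5: at line 4 remove [ewbap,qwypi,utgfw] add [lcgrf,guws,ncnqs] -> 10 lines: opcis tscw atg ung ete lcgrf guws ncnqs dsbis qgwh
Final line count: 10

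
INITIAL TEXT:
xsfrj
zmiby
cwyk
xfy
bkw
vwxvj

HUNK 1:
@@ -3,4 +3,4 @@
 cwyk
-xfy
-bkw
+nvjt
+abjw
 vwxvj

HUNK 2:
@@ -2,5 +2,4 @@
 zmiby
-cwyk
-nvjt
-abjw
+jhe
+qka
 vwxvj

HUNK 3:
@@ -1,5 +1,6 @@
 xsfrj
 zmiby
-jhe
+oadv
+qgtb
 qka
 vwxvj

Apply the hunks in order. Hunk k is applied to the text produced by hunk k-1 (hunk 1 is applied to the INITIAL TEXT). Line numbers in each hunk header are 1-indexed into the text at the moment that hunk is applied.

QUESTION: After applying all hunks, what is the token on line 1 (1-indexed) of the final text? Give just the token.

Hunk 1: at line 3 remove [xfy,bkw] add [nvjt,abjw] -> 6 lines: xsfrj zmiby cwyk nvjt abjw vwxvj
Hunk 2: at line 2 remove [cwyk,nvjt,abjw] add [jhe,qka] -> 5 lines: xsfrj zmiby jhe qka vwxvj
Hunk 3: at line 1 remove [jhe] add [oadv,qgtb] -> 6 lines: xsfrj zmiby oadv qgtb qka vwxvj
Final line 1: xsfrj

Answer: xsfrj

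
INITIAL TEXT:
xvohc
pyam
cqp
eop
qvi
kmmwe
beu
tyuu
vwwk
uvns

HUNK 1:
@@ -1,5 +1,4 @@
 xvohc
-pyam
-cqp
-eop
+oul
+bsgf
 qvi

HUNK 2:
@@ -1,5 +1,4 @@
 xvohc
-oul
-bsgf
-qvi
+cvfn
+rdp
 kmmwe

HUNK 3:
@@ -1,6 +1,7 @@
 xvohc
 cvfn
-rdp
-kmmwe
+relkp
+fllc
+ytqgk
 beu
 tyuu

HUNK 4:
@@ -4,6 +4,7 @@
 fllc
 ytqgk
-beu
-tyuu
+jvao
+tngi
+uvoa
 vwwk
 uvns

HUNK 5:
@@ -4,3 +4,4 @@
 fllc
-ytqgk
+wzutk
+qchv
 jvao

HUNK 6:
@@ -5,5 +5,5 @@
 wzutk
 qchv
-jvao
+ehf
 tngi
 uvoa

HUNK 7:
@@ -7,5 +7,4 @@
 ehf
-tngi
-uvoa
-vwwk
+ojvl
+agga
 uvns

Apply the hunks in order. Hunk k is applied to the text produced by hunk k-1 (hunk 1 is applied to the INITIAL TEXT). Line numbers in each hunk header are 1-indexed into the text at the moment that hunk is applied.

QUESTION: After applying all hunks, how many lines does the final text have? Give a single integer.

Answer: 10

Derivation:
Hunk 1: at line 1 remove [pyam,cqp,eop] add [oul,bsgf] -> 9 lines: xvohc oul bsgf qvi kmmwe beu tyuu vwwk uvns
Hunk 2: at line 1 remove [oul,bsgf,qvi] add [cvfn,rdp] -> 8 lines: xvohc cvfn rdp kmmwe beu tyuu vwwk uvns
Hunk 3: at line 1 remove [rdp,kmmwe] add [relkp,fllc,ytqgk] -> 9 lines: xvohc cvfn relkp fllc ytqgk beu tyuu vwwk uvns
Hunk 4: at line 4 remove [beu,tyuu] add [jvao,tngi,uvoa] -> 10 lines: xvohc cvfn relkp fllc ytqgk jvao tngi uvoa vwwk uvns
Hunk 5: at line 4 remove [ytqgk] add [wzutk,qchv] -> 11 lines: xvohc cvfn relkp fllc wzutk qchv jvao tngi uvoa vwwk uvns
Hunk 6: at line 5 remove [jvao] add [ehf] -> 11 lines: xvohc cvfn relkp fllc wzutk qchv ehf tngi uvoa vwwk uvns
Hunk 7: at line 7 remove [tngi,uvoa,vwwk] add [ojvl,agga] -> 10 lines: xvohc cvfn relkp fllc wzutk qchv ehf ojvl agga uvns
Final line count: 10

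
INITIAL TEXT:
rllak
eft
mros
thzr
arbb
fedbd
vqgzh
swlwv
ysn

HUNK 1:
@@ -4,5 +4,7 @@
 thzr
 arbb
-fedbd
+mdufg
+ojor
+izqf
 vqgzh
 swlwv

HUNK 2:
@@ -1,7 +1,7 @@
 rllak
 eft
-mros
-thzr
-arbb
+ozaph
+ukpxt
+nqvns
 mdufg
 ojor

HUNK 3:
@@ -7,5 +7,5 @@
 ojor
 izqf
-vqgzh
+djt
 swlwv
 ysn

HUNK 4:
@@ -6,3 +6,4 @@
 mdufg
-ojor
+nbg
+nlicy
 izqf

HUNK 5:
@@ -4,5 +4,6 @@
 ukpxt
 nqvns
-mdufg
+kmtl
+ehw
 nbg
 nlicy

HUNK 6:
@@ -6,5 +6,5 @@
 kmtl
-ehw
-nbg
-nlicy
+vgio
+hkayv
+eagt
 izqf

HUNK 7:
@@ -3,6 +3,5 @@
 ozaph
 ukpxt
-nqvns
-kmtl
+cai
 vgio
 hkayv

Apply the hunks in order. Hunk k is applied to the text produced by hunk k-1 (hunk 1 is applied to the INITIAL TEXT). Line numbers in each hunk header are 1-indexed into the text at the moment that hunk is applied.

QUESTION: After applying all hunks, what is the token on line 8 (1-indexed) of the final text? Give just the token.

Hunk 1: at line 4 remove [fedbd] add [mdufg,ojor,izqf] -> 11 lines: rllak eft mros thzr arbb mdufg ojor izqf vqgzh swlwv ysn
Hunk 2: at line 1 remove [mros,thzr,arbb] add [ozaph,ukpxt,nqvns] -> 11 lines: rllak eft ozaph ukpxt nqvns mdufg ojor izqf vqgzh swlwv ysn
Hunk 3: at line 7 remove [vqgzh] add [djt] -> 11 lines: rllak eft ozaph ukpxt nqvns mdufg ojor izqf djt swlwv ysn
Hunk 4: at line 6 remove [ojor] add [nbg,nlicy] -> 12 lines: rllak eft ozaph ukpxt nqvns mdufg nbg nlicy izqf djt swlwv ysn
Hunk 5: at line 4 remove [mdufg] add [kmtl,ehw] -> 13 lines: rllak eft ozaph ukpxt nqvns kmtl ehw nbg nlicy izqf djt swlwv ysn
Hunk 6: at line 6 remove [ehw,nbg,nlicy] add [vgio,hkayv,eagt] -> 13 lines: rllak eft ozaph ukpxt nqvns kmtl vgio hkayv eagt izqf djt swlwv ysn
Hunk 7: at line 3 remove [nqvns,kmtl] add [cai] -> 12 lines: rllak eft ozaph ukpxt cai vgio hkayv eagt izqf djt swlwv ysn
Final line 8: eagt

Answer: eagt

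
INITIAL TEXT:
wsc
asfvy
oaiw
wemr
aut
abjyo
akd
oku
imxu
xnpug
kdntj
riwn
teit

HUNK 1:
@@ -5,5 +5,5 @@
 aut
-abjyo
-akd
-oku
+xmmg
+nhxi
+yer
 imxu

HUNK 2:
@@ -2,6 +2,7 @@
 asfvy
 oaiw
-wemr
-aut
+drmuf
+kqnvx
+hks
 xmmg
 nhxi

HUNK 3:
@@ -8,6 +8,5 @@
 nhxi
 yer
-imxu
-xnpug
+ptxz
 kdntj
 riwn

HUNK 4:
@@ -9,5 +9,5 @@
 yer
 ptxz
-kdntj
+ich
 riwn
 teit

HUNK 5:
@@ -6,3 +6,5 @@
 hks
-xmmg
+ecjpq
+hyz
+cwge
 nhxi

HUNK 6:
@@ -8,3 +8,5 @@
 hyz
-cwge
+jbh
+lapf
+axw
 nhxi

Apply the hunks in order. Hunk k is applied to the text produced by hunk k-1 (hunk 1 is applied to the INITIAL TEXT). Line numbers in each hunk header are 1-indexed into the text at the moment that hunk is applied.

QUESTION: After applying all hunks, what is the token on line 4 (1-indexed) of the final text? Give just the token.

Answer: drmuf

Derivation:
Hunk 1: at line 5 remove [abjyo,akd,oku] add [xmmg,nhxi,yer] -> 13 lines: wsc asfvy oaiw wemr aut xmmg nhxi yer imxu xnpug kdntj riwn teit
Hunk 2: at line 2 remove [wemr,aut] add [drmuf,kqnvx,hks] -> 14 lines: wsc asfvy oaiw drmuf kqnvx hks xmmg nhxi yer imxu xnpug kdntj riwn teit
Hunk 3: at line 8 remove [imxu,xnpug] add [ptxz] -> 13 lines: wsc asfvy oaiw drmuf kqnvx hks xmmg nhxi yer ptxz kdntj riwn teit
Hunk 4: at line 9 remove [kdntj] add [ich] -> 13 lines: wsc asfvy oaiw drmuf kqnvx hks xmmg nhxi yer ptxz ich riwn teit
Hunk 5: at line 6 remove [xmmg] add [ecjpq,hyz,cwge] -> 15 lines: wsc asfvy oaiw drmuf kqnvx hks ecjpq hyz cwge nhxi yer ptxz ich riwn teit
Hunk 6: at line 8 remove [cwge] add [jbh,lapf,axw] -> 17 lines: wsc asfvy oaiw drmuf kqnvx hks ecjpq hyz jbh lapf axw nhxi yer ptxz ich riwn teit
Final line 4: drmuf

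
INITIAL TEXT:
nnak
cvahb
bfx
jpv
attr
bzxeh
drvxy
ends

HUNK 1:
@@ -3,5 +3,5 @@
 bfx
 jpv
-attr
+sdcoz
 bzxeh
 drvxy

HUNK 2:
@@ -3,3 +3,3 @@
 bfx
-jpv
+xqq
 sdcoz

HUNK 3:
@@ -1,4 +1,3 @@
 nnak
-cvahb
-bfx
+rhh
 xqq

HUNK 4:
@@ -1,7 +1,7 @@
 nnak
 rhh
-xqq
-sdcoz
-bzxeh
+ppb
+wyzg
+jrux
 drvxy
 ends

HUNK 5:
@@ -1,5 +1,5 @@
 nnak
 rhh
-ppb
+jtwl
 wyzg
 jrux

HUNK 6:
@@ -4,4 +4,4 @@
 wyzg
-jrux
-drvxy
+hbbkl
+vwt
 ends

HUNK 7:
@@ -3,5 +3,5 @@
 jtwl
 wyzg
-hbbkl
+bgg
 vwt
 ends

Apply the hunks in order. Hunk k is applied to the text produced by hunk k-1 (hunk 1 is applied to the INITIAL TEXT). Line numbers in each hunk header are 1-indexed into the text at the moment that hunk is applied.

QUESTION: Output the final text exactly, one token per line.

Hunk 1: at line 3 remove [attr] add [sdcoz] -> 8 lines: nnak cvahb bfx jpv sdcoz bzxeh drvxy ends
Hunk 2: at line 3 remove [jpv] add [xqq] -> 8 lines: nnak cvahb bfx xqq sdcoz bzxeh drvxy ends
Hunk 3: at line 1 remove [cvahb,bfx] add [rhh] -> 7 lines: nnak rhh xqq sdcoz bzxeh drvxy ends
Hunk 4: at line 1 remove [xqq,sdcoz,bzxeh] add [ppb,wyzg,jrux] -> 7 lines: nnak rhh ppb wyzg jrux drvxy ends
Hunk 5: at line 1 remove [ppb] add [jtwl] -> 7 lines: nnak rhh jtwl wyzg jrux drvxy ends
Hunk 6: at line 4 remove [jrux,drvxy] add [hbbkl,vwt] -> 7 lines: nnak rhh jtwl wyzg hbbkl vwt ends
Hunk 7: at line 3 remove [hbbkl] add [bgg] -> 7 lines: nnak rhh jtwl wyzg bgg vwt ends

Answer: nnak
rhh
jtwl
wyzg
bgg
vwt
ends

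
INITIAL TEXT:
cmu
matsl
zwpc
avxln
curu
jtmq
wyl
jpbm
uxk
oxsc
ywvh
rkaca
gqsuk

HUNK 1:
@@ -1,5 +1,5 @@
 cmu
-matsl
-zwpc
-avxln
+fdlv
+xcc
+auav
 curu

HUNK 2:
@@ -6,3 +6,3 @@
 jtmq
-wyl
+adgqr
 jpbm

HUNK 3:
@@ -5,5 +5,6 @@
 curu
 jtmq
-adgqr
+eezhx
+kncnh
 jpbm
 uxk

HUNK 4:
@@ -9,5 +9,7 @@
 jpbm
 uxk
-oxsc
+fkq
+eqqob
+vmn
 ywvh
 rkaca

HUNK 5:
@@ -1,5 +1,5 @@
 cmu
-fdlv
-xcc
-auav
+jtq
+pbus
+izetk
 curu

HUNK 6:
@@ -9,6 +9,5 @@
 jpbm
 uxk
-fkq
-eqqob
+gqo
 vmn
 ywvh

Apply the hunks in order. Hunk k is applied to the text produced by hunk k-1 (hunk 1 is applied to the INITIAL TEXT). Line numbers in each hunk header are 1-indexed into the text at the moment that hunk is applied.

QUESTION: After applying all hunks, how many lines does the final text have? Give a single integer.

Hunk 1: at line 1 remove [matsl,zwpc,avxln] add [fdlv,xcc,auav] -> 13 lines: cmu fdlv xcc auav curu jtmq wyl jpbm uxk oxsc ywvh rkaca gqsuk
Hunk 2: at line 6 remove [wyl] add [adgqr] -> 13 lines: cmu fdlv xcc auav curu jtmq adgqr jpbm uxk oxsc ywvh rkaca gqsuk
Hunk 3: at line 5 remove [adgqr] add [eezhx,kncnh] -> 14 lines: cmu fdlv xcc auav curu jtmq eezhx kncnh jpbm uxk oxsc ywvh rkaca gqsuk
Hunk 4: at line 9 remove [oxsc] add [fkq,eqqob,vmn] -> 16 lines: cmu fdlv xcc auav curu jtmq eezhx kncnh jpbm uxk fkq eqqob vmn ywvh rkaca gqsuk
Hunk 5: at line 1 remove [fdlv,xcc,auav] add [jtq,pbus,izetk] -> 16 lines: cmu jtq pbus izetk curu jtmq eezhx kncnh jpbm uxk fkq eqqob vmn ywvh rkaca gqsuk
Hunk 6: at line 9 remove [fkq,eqqob] add [gqo] -> 15 lines: cmu jtq pbus izetk curu jtmq eezhx kncnh jpbm uxk gqo vmn ywvh rkaca gqsuk
Final line count: 15

Answer: 15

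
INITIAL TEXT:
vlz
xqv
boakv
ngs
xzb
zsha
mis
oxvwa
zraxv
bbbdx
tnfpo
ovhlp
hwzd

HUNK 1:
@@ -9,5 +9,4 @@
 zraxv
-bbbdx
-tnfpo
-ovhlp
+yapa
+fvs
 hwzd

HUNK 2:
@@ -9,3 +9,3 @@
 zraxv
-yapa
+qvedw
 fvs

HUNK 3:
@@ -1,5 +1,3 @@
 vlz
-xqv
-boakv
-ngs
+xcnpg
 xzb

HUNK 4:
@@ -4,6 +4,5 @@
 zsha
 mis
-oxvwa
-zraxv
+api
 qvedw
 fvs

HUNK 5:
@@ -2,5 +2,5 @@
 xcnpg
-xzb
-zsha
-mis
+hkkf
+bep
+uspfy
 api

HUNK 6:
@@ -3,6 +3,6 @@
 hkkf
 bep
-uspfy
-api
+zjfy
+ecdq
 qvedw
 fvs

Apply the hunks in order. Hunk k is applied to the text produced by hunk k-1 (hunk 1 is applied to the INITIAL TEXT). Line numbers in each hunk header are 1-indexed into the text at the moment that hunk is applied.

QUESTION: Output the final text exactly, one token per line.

Hunk 1: at line 9 remove [bbbdx,tnfpo,ovhlp] add [yapa,fvs] -> 12 lines: vlz xqv boakv ngs xzb zsha mis oxvwa zraxv yapa fvs hwzd
Hunk 2: at line 9 remove [yapa] add [qvedw] -> 12 lines: vlz xqv boakv ngs xzb zsha mis oxvwa zraxv qvedw fvs hwzd
Hunk 3: at line 1 remove [xqv,boakv,ngs] add [xcnpg] -> 10 lines: vlz xcnpg xzb zsha mis oxvwa zraxv qvedw fvs hwzd
Hunk 4: at line 4 remove [oxvwa,zraxv] add [api] -> 9 lines: vlz xcnpg xzb zsha mis api qvedw fvs hwzd
Hunk 5: at line 2 remove [xzb,zsha,mis] add [hkkf,bep,uspfy] -> 9 lines: vlz xcnpg hkkf bep uspfy api qvedw fvs hwzd
Hunk 6: at line 3 remove [uspfy,api] add [zjfy,ecdq] -> 9 lines: vlz xcnpg hkkf bep zjfy ecdq qvedw fvs hwzd

Answer: vlz
xcnpg
hkkf
bep
zjfy
ecdq
qvedw
fvs
hwzd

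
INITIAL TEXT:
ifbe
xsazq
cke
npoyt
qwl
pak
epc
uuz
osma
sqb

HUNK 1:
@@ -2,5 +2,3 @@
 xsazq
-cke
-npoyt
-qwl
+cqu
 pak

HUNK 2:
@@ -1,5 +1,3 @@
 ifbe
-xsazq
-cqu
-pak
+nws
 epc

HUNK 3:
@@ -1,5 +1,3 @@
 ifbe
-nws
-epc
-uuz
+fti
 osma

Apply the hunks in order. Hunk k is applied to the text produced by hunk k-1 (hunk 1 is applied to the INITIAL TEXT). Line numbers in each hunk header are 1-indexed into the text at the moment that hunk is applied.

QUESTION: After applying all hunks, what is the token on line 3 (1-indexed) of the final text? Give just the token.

Answer: osma

Derivation:
Hunk 1: at line 2 remove [cke,npoyt,qwl] add [cqu] -> 8 lines: ifbe xsazq cqu pak epc uuz osma sqb
Hunk 2: at line 1 remove [xsazq,cqu,pak] add [nws] -> 6 lines: ifbe nws epc uuz osma sqb
Hunk 3: at line 1 remove [nws,epc,uuz] add [fti] -> 4 lines: ifbe fti osma sqb
Final line 3: osma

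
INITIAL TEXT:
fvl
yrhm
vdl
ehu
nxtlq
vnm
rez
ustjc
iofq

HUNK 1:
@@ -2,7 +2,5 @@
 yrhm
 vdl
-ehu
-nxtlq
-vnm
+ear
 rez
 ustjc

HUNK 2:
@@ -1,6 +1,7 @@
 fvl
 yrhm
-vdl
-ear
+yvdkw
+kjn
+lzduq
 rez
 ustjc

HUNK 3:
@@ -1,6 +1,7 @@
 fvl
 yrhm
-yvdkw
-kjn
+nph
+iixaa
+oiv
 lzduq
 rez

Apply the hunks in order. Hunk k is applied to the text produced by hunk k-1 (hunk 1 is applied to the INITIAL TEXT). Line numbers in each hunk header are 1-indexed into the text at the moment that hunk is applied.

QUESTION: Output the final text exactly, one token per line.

Answer: fvl
yrhm
nph
iixaa
oiv
lzduq
rez
ustjc
iofq

Derivation:
Hunk 1: at line 2 remove [ehu,nxtlq,vnm] add [ear] -> 7 lines: fvl yrhm vdl ear rez ustjc iofq
Hunk 2: at line 1 remove [vdl,ear] add [yvdkw,kjn,lzduq] -> 8 lines: fvl yrhm yvdkw kjn lzduq rez ustjc iofq
Hunk 3: at line 1 remove [yvdkw,kjn] add [nph,iixaa,oiv] -> 9 lines: fvl yrhm nph iixaa oiv lzduq rez ustjc iofq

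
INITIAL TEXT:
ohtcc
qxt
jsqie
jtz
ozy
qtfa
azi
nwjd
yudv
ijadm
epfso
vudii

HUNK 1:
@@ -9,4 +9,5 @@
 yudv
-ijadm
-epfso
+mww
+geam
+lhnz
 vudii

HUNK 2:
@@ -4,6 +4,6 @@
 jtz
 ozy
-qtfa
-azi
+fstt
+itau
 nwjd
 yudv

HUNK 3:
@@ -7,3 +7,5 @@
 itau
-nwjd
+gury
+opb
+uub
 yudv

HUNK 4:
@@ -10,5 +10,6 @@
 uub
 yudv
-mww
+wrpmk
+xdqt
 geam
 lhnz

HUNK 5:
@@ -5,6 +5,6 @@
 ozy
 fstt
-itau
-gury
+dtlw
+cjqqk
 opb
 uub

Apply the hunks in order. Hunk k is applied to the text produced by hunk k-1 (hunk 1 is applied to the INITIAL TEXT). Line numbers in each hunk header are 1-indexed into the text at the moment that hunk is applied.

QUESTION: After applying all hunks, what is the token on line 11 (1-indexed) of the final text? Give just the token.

Answer: yudv

Derivation:
Hunk 1: at line 9 remove [ijadm,epfso] add [mww,geam,lhnz] -> 13 lines: ohtcc qxt jsqie jtz ozy qtfa azi nwjd yudv mww geam lhnz vudii
Hunk 2: at line 4 remove [qtfa,azi] add [fstt,itau] -> 13 lines: ohtcc qxt jsqie jtz ozy fstt itau nwjd yudv mww geam lhnz vudii
Hunk 3: at line 7 remove [nwjd] add [gury,opb,uub] -> 15 lines: ohtcc qxt jsqie jtz ozy fstt itau gury opb uub yudv mww geam lhnz vudii
Hunk 4: at line 10 remove [mww] add [wrpmk,xdqt] -> 16 lines: ohtcc qxt jsqie jtz ozy fstt itau gury opb uub yudv wrpmk xdqt geam lhnz vudii
Hunk 5: at line 5 remove [itau,gury] add [dtlw,cjqqk] -> 16 lines: ohtcc qxt jsqie jtz ozy fstt dtlw cjqqk opb uub yudv wrpmk xdqt geam lhnz vudii
Final line 11: yudv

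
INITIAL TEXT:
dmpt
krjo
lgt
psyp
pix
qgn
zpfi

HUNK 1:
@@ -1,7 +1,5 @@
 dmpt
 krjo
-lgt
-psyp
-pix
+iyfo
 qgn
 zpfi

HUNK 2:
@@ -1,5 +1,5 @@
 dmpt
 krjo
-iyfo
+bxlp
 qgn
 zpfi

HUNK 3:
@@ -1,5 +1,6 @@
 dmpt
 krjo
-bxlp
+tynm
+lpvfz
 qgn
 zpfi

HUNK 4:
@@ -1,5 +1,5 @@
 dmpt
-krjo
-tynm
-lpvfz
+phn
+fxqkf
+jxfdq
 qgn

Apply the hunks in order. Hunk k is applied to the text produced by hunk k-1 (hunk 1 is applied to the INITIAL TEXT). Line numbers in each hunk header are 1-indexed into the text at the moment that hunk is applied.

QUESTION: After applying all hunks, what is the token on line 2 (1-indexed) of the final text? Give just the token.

Hunk 1: at line 1 remove [lgt,psyp,pix] add [iyfo] -> 5 lines: dmpt krjo iyfo qgn zpfi
Hunk 2: at line 1 remove [iyfo] add [bxlp] -> 5 lines: dmpt krjo bxlp qgn zpfi
Hunk 3: at line 1 remove [bxlp] add [tynm,lpvfz] -> 6 lines: dmpt krjo tynm lpvfz qgn zpfi
Hunk 4: at line 1 remove [krjo,tynm,lpvfz] add [phn,fxqkf,jxfdq] -> 6 lines: dmpt phn fxqkf jxfdq qgn zpfi
Final line 2: phn

Answer: phn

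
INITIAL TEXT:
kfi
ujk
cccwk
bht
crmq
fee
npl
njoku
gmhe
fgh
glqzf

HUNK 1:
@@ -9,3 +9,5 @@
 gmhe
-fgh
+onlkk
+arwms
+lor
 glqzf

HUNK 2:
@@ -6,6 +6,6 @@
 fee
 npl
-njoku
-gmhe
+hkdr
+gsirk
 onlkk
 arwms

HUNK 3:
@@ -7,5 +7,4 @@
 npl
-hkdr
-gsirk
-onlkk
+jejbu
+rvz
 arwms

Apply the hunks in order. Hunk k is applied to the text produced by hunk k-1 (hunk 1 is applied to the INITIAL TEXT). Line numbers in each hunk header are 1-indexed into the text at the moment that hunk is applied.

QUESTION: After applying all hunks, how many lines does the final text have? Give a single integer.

Answer: 12

Derivation:
Hunk 1: at line 9 remove [fgh] add [onlkk,arwms,lor] -> 13 lines: kfi ujk cccwk bht crmq fee npl njoku gmhe onlkk arwms lor glqzf
Hunk 2: at line 6 remove [njoku,gmhe] add [hkdr,gsirk] -> 13 lines: kfi ujk cccwk bht crmq fee npl hkdr gsirk onlkk arwms lor glqzf
Hunk 3: at line 7 remove [hkdr,gsirk,onlkk] add [jejbu,rvz] -> 12 lines: kfi ujk cccwk bht crmq fee npl jejbu rvz arwms lor glqzf
Final line count: 12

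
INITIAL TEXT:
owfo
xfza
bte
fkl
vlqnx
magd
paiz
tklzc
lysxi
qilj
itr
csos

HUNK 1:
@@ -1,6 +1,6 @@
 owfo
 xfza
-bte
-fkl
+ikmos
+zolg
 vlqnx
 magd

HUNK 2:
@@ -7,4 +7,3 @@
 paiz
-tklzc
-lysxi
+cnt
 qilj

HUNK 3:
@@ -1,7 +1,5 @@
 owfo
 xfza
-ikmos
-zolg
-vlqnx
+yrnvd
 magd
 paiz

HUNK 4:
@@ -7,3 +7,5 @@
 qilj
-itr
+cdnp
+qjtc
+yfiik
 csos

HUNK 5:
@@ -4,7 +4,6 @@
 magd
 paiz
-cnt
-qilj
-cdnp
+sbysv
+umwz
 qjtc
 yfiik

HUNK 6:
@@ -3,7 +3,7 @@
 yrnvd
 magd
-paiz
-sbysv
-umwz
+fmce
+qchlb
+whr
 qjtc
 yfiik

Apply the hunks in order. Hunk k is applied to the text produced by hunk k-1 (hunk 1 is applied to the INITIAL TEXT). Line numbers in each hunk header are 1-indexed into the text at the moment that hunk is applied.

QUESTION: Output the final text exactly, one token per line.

Hunk 1: at line 1 remove [bte,fkl] add [ikmos,zolg] -> 12 lines: owfo xfza ikmos zolg vlqnx magd paiz tklzc lysxi qilj itr csos
Hunk 2: at line 7 remove [tklzc,lysxi] add [cnt] -> 11 lines: owfo xfza ikmos zolg vlqnx magd paiz cnt qilj itr csos
Hunk 3: at line 1 remove [ikmos,zolg,vlqnx] add [yrnvd] -> 9 lines: owfo xfza yrnvd magd paiz cnt qilj itr csos
Hunk 4: at line 7 remove [itr] add [cdnp,qjtc,yfiik] -> 11 lines: owfo xfza yrnvd magd paiz cnt qilj cdnp qjtc yfiik csos
Hunk 5: at line 4 remove [cnt,qilj,cdnp] add [sbysv,umwz] -> 10 lines: owfo xfza yrnvd magd paiz sbysv umwz qjtc yfiik csos
Hunk 6: at line 3 remove [paiz,sbysv,umwz] add [fmce,qchlb,whr] -> 10 lines: owfo xfza yrnvd magd fmce qchlb whr qjtc yfiik csos

Answer: owfo
xfza
yrnvd
magd
fmce
qchlb
whr
qjtc
yfiik
csos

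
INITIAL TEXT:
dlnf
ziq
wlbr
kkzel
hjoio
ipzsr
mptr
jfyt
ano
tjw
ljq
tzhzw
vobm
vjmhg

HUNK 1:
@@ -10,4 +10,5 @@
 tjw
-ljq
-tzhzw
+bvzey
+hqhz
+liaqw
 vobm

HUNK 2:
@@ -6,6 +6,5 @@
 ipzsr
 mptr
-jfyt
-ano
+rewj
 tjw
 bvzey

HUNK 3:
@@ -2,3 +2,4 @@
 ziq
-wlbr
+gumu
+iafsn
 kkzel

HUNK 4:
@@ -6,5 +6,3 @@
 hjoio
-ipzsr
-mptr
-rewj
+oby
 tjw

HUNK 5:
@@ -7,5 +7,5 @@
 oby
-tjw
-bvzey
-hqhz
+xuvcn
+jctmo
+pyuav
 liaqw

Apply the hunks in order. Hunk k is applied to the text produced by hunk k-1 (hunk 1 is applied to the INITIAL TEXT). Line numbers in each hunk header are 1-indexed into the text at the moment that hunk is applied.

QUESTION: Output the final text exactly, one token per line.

Hunk 1: at line 10 remove [ljq,tzhzw] add [bvzey,hqhz,liaqw] -> 15 lines: dlnf ziq wlbr kkzel hjoio ipzsr mptr jfyt ano tjw bvzey hqhz liaqw vobm vjmhg
Hunk 2: at line 6 remove [jfyt,ano] add [rewj] -> 14 lines: dlnf ziq wlbr kkzel hjoio ipzsr mptr rewj tjw bvzey hqhz liaqw vobm vjmhg
Hunk 3: at line 2 remove [wlbr] add [gumu,iafsn] -> 15 lines: dlnf ziq gumu iafsn kkzel hjoio ipzsr mptr rewj tjw bvzey hqhz liaqw vobm vjmhg
Hunk 4: at line 6 remove [ipzsr,mptr,rewj] add [oby] -> 13 lines: dlnf ziq gumu iafsn kkzel hjoio oby tjw bvzey hqhz liaqw vobm vjmhg
Hunk 5: at line 7 remove [tjw,bvzey,hqhz] add [xuvcn,jctmo,pyuav] -> 13 lines: dlnf ziq gumu iafsn kkzel hjoio oby xuvcn jctmo pyuav liaqw vobm vjmhg

Answer: dlnf
ziq
gumu
iafsn
kkzel
hjoio
oby
xuvcn
jctmo
pyuav
liaqw
vobm
vjmhg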